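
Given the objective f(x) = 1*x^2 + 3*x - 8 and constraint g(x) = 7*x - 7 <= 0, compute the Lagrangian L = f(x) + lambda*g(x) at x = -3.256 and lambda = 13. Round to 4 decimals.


Step 1: Evaluate f(x).
f(-3.256) = 1*(-3.256)^2 + 3*(-3.256) - 8 = -7.1665
Step 2: Evaluate g(x).
g(-3.256) = 7*-3.256 - 7 = -29.792
Step 3: Compute Lagrangian.
L = -7.1665 + 13*-29.792 = -394.4625


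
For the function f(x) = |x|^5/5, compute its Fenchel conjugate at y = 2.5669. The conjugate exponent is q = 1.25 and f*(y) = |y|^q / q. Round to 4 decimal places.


The conjugate exponent q satisfies 1/p + 1/q = 1.
p = 5, so q = 5/(5 - 1) = 1.25
|y|^q = 2.5669^1.25 = 3.2491
f*(2.5669) = 3.2491 / 1.25 = 2.5993


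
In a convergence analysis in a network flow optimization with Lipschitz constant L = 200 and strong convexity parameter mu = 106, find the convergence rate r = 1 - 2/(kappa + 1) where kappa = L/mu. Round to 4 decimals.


Step 1: Compute the condition number.
kappa = L/mu = 200/106 = 1.8868
Step 2: Compute the convergence rate.
r = 1 - 2/(kappa + 1) = 1 - 2*mu/(L + mu) = (L - mu)/(L + mu) = 94/306 = 0.3072


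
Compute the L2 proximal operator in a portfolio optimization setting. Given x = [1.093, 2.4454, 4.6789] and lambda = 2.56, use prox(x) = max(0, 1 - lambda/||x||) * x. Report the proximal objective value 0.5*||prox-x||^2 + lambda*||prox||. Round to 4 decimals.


Step 1: Compute ||x||.
||x|| = 5.3914
Step 2: Compute scaling factor.
scale = max(0, 1 - 2.56/5.3914) = 0.5252
Step 3: prox(x) = [0.574, 1.2842, 2.4572]
||prox(x)|| = 2.8314
Step 4: Proximal objective.
0.5*||prox-x||^2 = 3.2768
lambda*||prox|| = 7.2484
Total = 10.5251


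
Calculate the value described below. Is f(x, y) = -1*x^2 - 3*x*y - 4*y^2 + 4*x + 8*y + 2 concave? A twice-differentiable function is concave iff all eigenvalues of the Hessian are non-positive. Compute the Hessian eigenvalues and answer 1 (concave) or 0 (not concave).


The Hessian of f(x,y) = -1*x^2 - 3*x*y - 4*y^2 + 4*x + 8*y + 2 is:
H = [[-2, -3], [-3, -8]]
Trace = -2 - 8 = -10
Determinant = -2*-8 - (-3)^2 = 7
Discriminant = (-10)^2 - 4*7 = 72.0
Eigenvalues: lambda_1 = -9.2426, lambda_2 = -0.7574
The function is concave.

1


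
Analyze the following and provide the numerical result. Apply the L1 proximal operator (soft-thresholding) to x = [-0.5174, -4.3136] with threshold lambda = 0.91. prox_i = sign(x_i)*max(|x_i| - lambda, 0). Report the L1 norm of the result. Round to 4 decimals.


Soft-thresholding with lambda = 0.91:
prox(-0.5174) = sign(-0.5174)*max(|-0.5174| - 0.91, 0) = 0.0
prox(-4.3136) = sign(-4.3136)*max(|-4.3136| - 0.91, 0) = -3.4036
prox(x) = [0.0, -3.4036]
||prox(x)||_1 = 0.0 + 3.4036 = 3.4036


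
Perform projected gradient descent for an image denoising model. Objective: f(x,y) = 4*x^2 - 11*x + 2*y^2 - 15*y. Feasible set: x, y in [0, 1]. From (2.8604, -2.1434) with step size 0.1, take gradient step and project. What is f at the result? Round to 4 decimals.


Step 1: Compute gradient at (2.8604, -2.1434).
grad_x = 2*4*2.8604 - 11 = 11.8832
grad_y = 2*2*-2.1434 - 15 = -23.5736
Step 2: Gradient step.
x_raw = 2.8604 - 0.1*11.8832 = 1.6721
y_raw = -2.1434 - 0.1*-23.5736 = 0.214
Step 3: Project onto [0, 1].
x_proj = clip(1.6721) = 1.0
y_proj = clip(0.214) = 0.214
Step 4: Evaluate f.
f(1.0, 0.214) = -10.1178


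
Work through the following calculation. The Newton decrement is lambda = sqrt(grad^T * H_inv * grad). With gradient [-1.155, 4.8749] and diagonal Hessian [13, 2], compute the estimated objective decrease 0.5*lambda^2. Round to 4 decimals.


Step 1: H is diagonal, so H^(-1) * g = [-0.0888, 2.4375].
Step 2: g^T H^(-1) g = sum_i g_i^2 / H_ii
  = (-1.155)^2/13 + (4.8749)^2/2
  = 0.1026 + 11.8823 = 11.9849
Step 3: Objective decrease = 0.5 * g^T H^(-1) g = 5.9925


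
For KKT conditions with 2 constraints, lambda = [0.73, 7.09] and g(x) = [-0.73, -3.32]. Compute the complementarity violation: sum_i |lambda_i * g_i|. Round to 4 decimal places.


KKT complementary slackness check:
lambda_1 * g_1 = 0.73 * -0.73 = -0.5329
lambda_2 * g_2 = 7.09 * -3.32 = -23.5388
Total violation = 0.5329 + 23.5388 = 24.0717


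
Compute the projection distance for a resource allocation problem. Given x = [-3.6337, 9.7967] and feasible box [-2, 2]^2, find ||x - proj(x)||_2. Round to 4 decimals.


Project each component onto [-2, 2].
clip(-3.6337) = -2.0, clip(9.7967) = 2.0
Projection = [-2.0, 2.0]
Squared diffs: [2.669, 60.7885]
Distance = sqrt(63.4575) = 7.966


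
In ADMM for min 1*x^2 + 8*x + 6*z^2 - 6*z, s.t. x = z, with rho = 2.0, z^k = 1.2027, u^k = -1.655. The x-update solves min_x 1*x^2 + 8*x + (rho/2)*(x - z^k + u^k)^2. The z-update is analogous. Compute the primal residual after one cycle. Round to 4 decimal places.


ADMM iteration with rho = 2.0, z^k = 1.2027, u^k = -1.655
Step 1: x-update.
Minimize 1*x^2 + 8*x + (2.0/2)*(x - 1.2027 - 1.655)^2
FOC: (2*1 + 2.0)*x = -8 + 2.0*(1.2027 + 1.655)
x^{k+1} = -0.5712
Step 2: z-update.
Minimize 6*z^2 - 6*z + (2.0/2)*(-0.5712 - z - 1.655)^2
FOC: (2*6 + 2.0)*z = 6 + 2.0*(-0.5712 - 1.655)
z^{k+1} = 0.1106
Step 3: u-update.
u^{k+1} = -1.655 - 0.5712 - 0.1106 = -2.3367
Step 4: Primal residual = |-0.5712 - 0.1106| = 0.6817


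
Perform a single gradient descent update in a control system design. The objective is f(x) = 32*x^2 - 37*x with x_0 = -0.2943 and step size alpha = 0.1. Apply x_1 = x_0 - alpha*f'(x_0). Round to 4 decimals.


We compute the gradient at x_0 and apply the update.
f'(x) = 64*x - 37
f'(-0.2943) = 64*-0.2943 - 37 = -55.8352
x_1 = -0.2943 - 0.1*-55.8352 = 5.2892


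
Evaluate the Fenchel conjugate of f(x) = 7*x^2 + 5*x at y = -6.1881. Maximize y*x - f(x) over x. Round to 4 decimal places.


f*(y) = sup_x {y*x - a*x^2 - b*x} = sup_x {(y-b)*x - a*x^2}
FOC: (y - b) - 2a*x = 0 => x* = (y - b)/(2a)
x* = (-6.1881 - 5)/(2*7) = -0.7992
f*(-6.1881) = (y-b)^2/(4a) = (-6.1881 - 5)^2/(4*7)
= 125.1736/28 = 4.4705


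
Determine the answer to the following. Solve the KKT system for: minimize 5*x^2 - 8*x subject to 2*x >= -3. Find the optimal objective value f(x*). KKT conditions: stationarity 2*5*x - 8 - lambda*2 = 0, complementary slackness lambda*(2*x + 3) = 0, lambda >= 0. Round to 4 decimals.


Step 1: Try lambda = 0 (constraint inactive).
Stationarity: 2*5*x - 8 = 0
x* = 8/(2*5) = 0.8
Check constraint: 2*0.8 = 1.6 >= -3 -- satisfied.
Step 2: Compute optimal value.
f(x*) = 5*0.8^2 - 8*0.8 = -3.2


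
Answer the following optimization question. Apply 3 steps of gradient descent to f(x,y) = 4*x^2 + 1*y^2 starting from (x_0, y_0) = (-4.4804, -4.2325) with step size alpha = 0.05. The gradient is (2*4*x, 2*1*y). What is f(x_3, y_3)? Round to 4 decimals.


Gradient descent on f(x,y) = 4*x^2 + 1*y^2.
Starting point: (-4.4804, -4.2325), alpha = 0.05
Step 1: grad_x = 2*4*-4.4804 = -35.8432, grad_y = 2*1*-4.2325 = -8.465
  x_1 = -4.4804 - 0.05*-35.8432 = -2.6882
  y_1 = -4.2325 - 0.05*-8.465 = -3.8093
Step 2: grad_x = 2*4*-2.6882 = -21.5059, grad_y = 2*1*-3.8093 = -7.6185
  x_2 = -2.6882 - 0.05*-21.5059 = -1.6129
  y_2 = -3.8093 - 0.05*-7.6185 = -3.4283
Step 3: grad_x = 2*4*-1.6129 = -12.9036, grad_y = 2*1*-3.4283 = -6.8567
  x_3 = -1.6129 - 0.05*-12.9036 = -0.9678
  y_3 = -3.4283 - 0.05*-6.8567 = -3.0855
f(-0.9678, -3.0855) = 4*(-0.9678)^2 + 1*(-3.0855)^2 = 13.2666


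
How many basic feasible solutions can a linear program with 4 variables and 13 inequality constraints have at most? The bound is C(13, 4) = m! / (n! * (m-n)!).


Each vertex corresponds to some choice of n active constraints out of m, so the number of vertices is at most C(m, n) = m! / (n!(m-n)!).
m = 13, n = 4
Numerator: 13 * 12 * 11 * 10
Denominator: 4! = 24
C(13, 4) = 715


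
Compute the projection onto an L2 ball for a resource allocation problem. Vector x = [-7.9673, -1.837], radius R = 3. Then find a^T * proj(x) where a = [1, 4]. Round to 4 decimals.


Step 1: Compute ||x|| (intermediates to 6 decimals).
||x|| = sqrt((-7.9673)^2 + (-1.837)^2) = 8.176334
Step 2: Project.
Since ||x|| > R, scale = R/||x|| = 3/8.176334 = 0.366913, proj(x) = scale * x
proj(x) = [-2.923306, -0.674019]
Step 3: Dot product.
a^T * proj(x) = 1*(-2.923306) + 4*(-0.674019) = -5.6194


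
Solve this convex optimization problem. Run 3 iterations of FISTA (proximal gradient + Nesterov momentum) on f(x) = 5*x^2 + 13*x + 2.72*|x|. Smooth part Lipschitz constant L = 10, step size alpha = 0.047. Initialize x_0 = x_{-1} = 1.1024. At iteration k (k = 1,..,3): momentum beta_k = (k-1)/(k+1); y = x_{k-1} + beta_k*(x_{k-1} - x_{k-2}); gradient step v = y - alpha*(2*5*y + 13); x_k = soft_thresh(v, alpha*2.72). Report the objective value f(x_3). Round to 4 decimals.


FISTA on f(x) = 5*x^2 + 13*x + 2.72*|x|
L = 10, alpha = 0.047
Iteration 1: beta = 0.0, y = 1.1024 + 0.0*(1.1024 - 1.1024) = 1.1024
  grad(y) = 24.024, v = y - alpha*grad = -0.0267
  prox(v) = soft_thresh(-0.0267, 0.1278) = 0.0
Iteration 2: beta = 0.3333, y = 0.0 + 0.3333*(0.0 - 1.1024) = -0.3675
  grad(y) = 9.3253, v = y - alpha*grad = -0.8058
  prox(v) = soft_thresh(-0.8058, 0.1278) = -0.6779
Iteration 3: beta = 0.5, y = -0.6779 + 0.5*(-0.6779 - 0.0) = -1.0169
  grad(y) = 2.8312, v = y - alpha*grad = -1.1499
  prox(v) = soft_thresh(-1.1499, 0.1278) = -1.0221
f(x_3) = 5*(-1.0221)^2 + 13*(-1.0221) + 2.72*|-1.0221| = -5.2837


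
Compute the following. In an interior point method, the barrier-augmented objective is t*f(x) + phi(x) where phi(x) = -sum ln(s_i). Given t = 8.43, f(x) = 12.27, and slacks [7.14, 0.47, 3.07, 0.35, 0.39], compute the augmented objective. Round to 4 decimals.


Step 1: Compute log-barrier.
ln values: [1.9657, -0.755, 1.1217, -1.0498, -0.9416]
phi = -(1.9657 - 0.755 + 1.1217 - 1.0498 - 0.9416) = -0.3409
Step 2: Compute augmented objective.
t*f(x) = 8.43*12.27 = 103.4361
Total = 103.4361 - 0.3409 = 103.0952


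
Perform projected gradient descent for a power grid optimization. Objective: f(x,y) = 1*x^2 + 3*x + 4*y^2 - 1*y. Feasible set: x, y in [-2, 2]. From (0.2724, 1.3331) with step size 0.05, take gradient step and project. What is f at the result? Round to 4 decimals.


Step 1: Compute gradient at (0.2724, 1.3331).
grad_x = 2*1*0.2724 + 3 = 3.5448
grad_y = 2*4*1.3331 - 1 = 9.6648
Step 2: Gradient step.
x_raw = 0.2724 - 0.05*3.5448 = 0.0952
y_raw = 1.3331 - 0.05*9.6648 = 0.8499
Step 3: Project onto [-2, 2].
x_proj = clip(0.0952) = 0.0952
y_proj = clip(0.8499) = 0.8499
Step 4: Evaluate f.
f(0.0952, 0.8499) = 2.3337


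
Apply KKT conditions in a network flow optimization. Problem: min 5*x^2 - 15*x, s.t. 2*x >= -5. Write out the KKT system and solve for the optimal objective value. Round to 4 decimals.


Step 1: Try lambda = 0 (constraint inactive).
Stationarity: 2*5*x - 15 = 0
x* = 15/(2*5) = 1.5
Check constraint: 2*1.5 = 3.0 >= -5 -- satisfied.
Step 2: Compute optimal value.
f(x*) = 5*1.5^2 - 15*1.5 = -11.25


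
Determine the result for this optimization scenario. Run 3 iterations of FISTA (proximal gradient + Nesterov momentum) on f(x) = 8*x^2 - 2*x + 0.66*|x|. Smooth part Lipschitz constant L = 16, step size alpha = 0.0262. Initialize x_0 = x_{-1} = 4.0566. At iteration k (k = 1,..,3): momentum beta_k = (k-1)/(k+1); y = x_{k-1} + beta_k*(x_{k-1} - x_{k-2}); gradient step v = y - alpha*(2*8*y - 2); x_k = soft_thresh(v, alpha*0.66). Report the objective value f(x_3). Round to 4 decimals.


FISTA on f(x) = 8*x^2 - 2*x + 0.66*|x|
L = 16, alpha = 0.0262
Iteration 1: beta = 0.0, y = 4.0566 + 0.0*(4.0566 - 4.0566) = 4.0566
  grad(y) = 62.9056, v = y - alpha*grad = 2.4085
  prox(v) = soft_thresh(2.4085, 0.0173) = 2.3912
Iteration 2: beta = 0.3333, y = 2.3912 + 0.3333*(2.3912 - 4.0566) = 1.836
  grad(y) = 27.3767, v = y - alpha*grad = 1.1188
  prox(v) = soft_thresh(1.1188, 0.0173) = 1.1015
Iteration 3: beta = 0.5, y = 1.1015 + 0.5*(1.1015 - 2.3912) = 0.4566
  grad(y) = 5.3061, v = y - alpha*grad = 0.3176
  prox(v) = soft_thresh(0.3176, 0.0173) = 0.3003
f(x_3) = 8*0.3003^2 - 2*0.3003 + 0.66*|0.3003| = 0.3191


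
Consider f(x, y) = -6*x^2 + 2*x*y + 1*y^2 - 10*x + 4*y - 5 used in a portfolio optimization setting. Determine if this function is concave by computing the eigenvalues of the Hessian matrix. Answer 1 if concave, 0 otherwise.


The Hessian of f(x,y) = -6*x^2 + 2*x*y + 1*y^2 - 10*x + 4*y - 5 is:
H = [[-12, 2], [2, 2]]
Trace = -12 + 2 = -10
Determinant = -12*2 - (2)^2 = -28
Discriminant = (-10)^2 - 4*-28 = 212.0
Eigenvalues: lambda_1 = -12.2801, lambda_2 = 2.2801
The function is not concave.

0


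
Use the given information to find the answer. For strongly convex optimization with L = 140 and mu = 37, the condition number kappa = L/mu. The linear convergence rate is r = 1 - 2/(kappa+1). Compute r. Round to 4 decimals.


Step 1: Compute the condition number.
kappa = L/mu = 140/37 = 3.7838
Step 2: Compute the convergence rate.
r = 1 - 2/(kappa + 1) = 1 - 2*mu/(L + mu) = (L - mu)/(L + mu) = 103/177 = 0.5819


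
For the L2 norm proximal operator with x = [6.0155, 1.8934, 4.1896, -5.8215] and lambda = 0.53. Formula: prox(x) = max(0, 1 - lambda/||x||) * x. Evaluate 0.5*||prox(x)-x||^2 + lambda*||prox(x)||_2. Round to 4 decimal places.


Step 1: Compute ||x||.
||x|| = 9.5506
Step 2: Compute scaling factor.
scale = max(0, 1 - 0.53/9.5506) = 0.9445
Step 3: prox(x) = [5.6817, 1.7883, 3.9571, -5.4984]
||prox(x)|| = 9.0206
Step 4: Proximal objective.
0.5*||prox-x||^2 = 0.1405
lambda*||prox|| = 4.7809
Total = 4.9214


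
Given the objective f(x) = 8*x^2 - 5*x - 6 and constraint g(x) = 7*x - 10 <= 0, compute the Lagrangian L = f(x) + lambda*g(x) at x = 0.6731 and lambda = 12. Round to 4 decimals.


Step 1: Evaluate f(x).
f(0.6731) = 8*0.6731^2 - 5*0.6731 - 6 = -5.741
Step 2: Evaluate g(x).
g(0.6731) = 7*0.6731 - 10 = -5.2883
Step 3: Compute Lagrangian.
L = -5.741 + 12*-5.2883 = -69.2006


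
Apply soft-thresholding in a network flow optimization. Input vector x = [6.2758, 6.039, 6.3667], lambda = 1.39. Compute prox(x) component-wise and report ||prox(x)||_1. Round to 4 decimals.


Soft-thresholding with lambda = 1.39:
prox(6.2758) = sign(6.2758)*max(|6.2758| - 1.39, 0) = 4.8858
prox(6.039) = sign(6.039)*max(|6.039| - 1.39, 0) = 4.649
prox(6.3667) = sign(6.3667)*max(|6.3667| - 1.39, 0) = 4.9767
prox(x) = [4.8858, 4.649, 4.9767]
||prox(x)||_1 = 4.8858 + 4.649 + 4.9767 = 14.5115


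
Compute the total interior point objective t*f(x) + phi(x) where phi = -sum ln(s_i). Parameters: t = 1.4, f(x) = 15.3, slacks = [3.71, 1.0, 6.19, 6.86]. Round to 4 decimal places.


Step 1: Compute log-barrier.
ln values: [1.311, 0.0, 1.8229, 1.9257]
phi = -(1.311 + 0.0 + 1.8229 + 1.9257) = -5.0597
Step 2: Compute augmented objective.
t*f(x) = 1.4*15.3 = 21.42
Total = 21.42 - 5.0597 = 16.3603


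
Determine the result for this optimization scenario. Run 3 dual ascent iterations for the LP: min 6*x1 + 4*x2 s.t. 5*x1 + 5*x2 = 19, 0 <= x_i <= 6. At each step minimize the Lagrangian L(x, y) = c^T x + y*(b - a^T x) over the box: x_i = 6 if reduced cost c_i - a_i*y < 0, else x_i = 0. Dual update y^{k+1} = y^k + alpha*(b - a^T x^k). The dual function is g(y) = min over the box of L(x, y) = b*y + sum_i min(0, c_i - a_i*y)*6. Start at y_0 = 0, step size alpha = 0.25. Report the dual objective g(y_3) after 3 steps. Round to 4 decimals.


Dual ascent for LP: min 6*x1 + 4*x2, 5*x1 + 5*x2 = 19, 0 <= x_i <= 6
Step 1: y^k = 0.0, reduced costs: (6.0, 4.0)
  x^k = (0.0, 0.0), subgradient = b - a^T x = 19.0
  y^{k+1} = 0.0 + 0.25*19.0 = 4.75
Step 2: y^k = 4.75, reduced costs: (-17.75, -19.75)
  x^k = (6.0, 6.0), subgradient = b - a^T x = -41.0
  y^{k+1} = 4.75 + 0.25*-41.0 = -5.5
Step 3: y^k = -5.5, reduced costs: (33.5, 31.5)
  x^k = (0.0, 0.0), subgradient = b - a^T x = 19.0
  y^{k+1} = -5.5 + 0.25*19.0 = -0.75
Dual objective at y_3 = -0.75: reduced costs (9.75, 7.75), box minimizer x = (0.0, 0.0)
g(y_3) = b*y + (c1 - a1*y)*x1 + (c2 - a2*y)*x2 = 19*(-0.75) + 9.75*0.0 + 7.75*0.0 = -14.25 + 0.0 + 0.0 = -14.25


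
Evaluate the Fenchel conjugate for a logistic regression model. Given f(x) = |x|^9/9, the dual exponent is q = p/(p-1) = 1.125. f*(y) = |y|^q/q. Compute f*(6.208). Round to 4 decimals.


The conjugate exponent q satisfies 1/p + 1/q = 1.
p = 9, so q = 9/(9 - 1) = 1.125
|y|^q = 6.208^1.125 = 7.7996
f*(6.208) = 7.7996 / 1.125 = 6.933


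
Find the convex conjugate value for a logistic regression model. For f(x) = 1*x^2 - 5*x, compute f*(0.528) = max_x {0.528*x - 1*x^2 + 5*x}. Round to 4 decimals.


f*(y) = sup_x {y*x - a*x^2 - b*x} = sup_x {(y-b)*x - a*x^2}
FOC: (y - b) - 2a*x = 0 => x* = (y - b)/(2a)
x* = (0.528 + 5)/(2*1) = 2.764
f*(0.528) = (y-b)^2/(4a) = (0.528 + 5)^2/(4*1)
= 30.5588/4 = 7.6397


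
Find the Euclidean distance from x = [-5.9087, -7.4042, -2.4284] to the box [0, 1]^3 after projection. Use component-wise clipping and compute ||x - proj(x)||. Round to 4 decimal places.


Project each component onto [0, 1].
clip(-5.9087) = 0.0, clip(-7.4042) = 0.0, clip(-2.4284) = 0.0
Projection = [0.0, 0.0, 0.0]
Squared diffs: [34.9127, 54.8222, 5.8971]
Distance = sqrt(95.632) = 9.7792


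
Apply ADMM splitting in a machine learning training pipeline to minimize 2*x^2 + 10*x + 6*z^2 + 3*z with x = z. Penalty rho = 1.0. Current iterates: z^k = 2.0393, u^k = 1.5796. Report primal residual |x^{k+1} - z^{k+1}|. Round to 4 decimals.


ADMM iteration with rho = 1.0, z^k = 2.0393, u^k = 1.5796
Step 1: x-update.
Minimize 2*x^2 + 10*x + (1.0/2)*(x - 2.0393 + 1.5796)^2
FOC: (2*2 + 1.0)*x = -10 + 1.0*(2.0393 - 1.5796)
x^{k+1} = -1.9081
Step 2: z-update.
Minimize 6*z^2 + 3*z + (1.0/2)*(-1.9081 - z + 1.5796)^2
FOC: (2*6 + 1.0)*z = -3 + 1.0*(-1.9081 + 1.5796)
z^{k+1} = -0.256
Step 3: u-update.
u^{k+1} = 1.5796 - 1.9081 + 0.256 = -0.0724
Step 4: Primal residual = |-1.9081 + 0.256| = 1.652


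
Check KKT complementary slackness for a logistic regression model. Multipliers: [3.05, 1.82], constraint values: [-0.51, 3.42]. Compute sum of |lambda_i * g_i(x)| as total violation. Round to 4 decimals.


KKT complementary slackness check:
lambda_1 * g_1 = 3.05 * -0.51 = -1.5555
lambda_2 * g_2 = 1.82 * 3.42 = 6.2244
Total violation = 1.5555 + 6.2244 = 7.7799


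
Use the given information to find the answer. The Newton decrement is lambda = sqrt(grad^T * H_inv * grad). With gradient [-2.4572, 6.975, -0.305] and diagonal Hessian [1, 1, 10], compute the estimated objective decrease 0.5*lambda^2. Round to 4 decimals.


Step 1: H is diagonal, so H^(-1) * g = [-2.4572, 6.975, -0.0305].
Step 2: g^T H^(-1) g = sum_i g_i^2 / H_ii
  = (-2.4572)^2/1 + (6.975)^2/1 + (-0.305)^2/10
  = 6.0378 + 48.6506 + 0.0093 = 54.6978
Step 3: Objective decrease = 0.5 * g^T H^(-1) g = 27.3489


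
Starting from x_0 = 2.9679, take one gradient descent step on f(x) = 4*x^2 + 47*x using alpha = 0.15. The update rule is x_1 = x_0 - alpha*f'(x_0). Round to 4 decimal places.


We compute the gradient at x_0 and apply the update.
f'(x) = 8*x + 47
f'(2.9679) = 8*2.9679 + 47 = 70.7432
x_1 = 2.9679 - 0.15*70.7432 = -7.6436


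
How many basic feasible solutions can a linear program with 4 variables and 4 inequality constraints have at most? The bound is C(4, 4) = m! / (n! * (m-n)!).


Each vertex corresponds to some choice of n active constraints out of m, so the number of vertices is at most C(m, n) = m! / (n!(m-n)!).
m = 4, n = 4
Numerator: 4 * 3 * 2 * 1
Denominator: 4! = 24
C(4, 4) = 1


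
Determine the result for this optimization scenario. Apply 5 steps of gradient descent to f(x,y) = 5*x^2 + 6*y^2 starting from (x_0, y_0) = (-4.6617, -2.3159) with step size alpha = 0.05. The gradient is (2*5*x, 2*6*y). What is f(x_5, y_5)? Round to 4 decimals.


Gradient descent on f(x,y) = 5*x^2 + 6*y^2.
Starting point: (-4.6617, -2.3159), alpha = 0.05
Step 1: grad_x = 2*5*-4.6617 = -46.617, grad_y = 2*6*-2.3159 = -27.7908
  x_1 = -4.6617 - 0.05*-46.617 = -2.3309
  y_1 = -2.3159 - 0.05*-27.7908 = -0.9264
Step 2: grad_x = 2*5*-2.3309 = -23.3085, grad_y = 2*6*-0.9264 = -11.1163
  x_2 = -2.3309 - 0.05*-23.3085 = -1.1654
  y_2 = -0.9264 - 0.05*-11.1163 = -0.3705
Step 3: grad_x = 2*5*-1.1654 = -11.6543, grad_y = 2*6*-0.3705 = -4.4465
  x_3 = -1.1654 - 0.05*-11.6543 = -0.5827
  y_3 = -0.3705 - 0.05*-4.4465 = -0.1482
Step 4: grad_x = 2*5*-0.5827 = -5.8271, grad_y = 2*6*-0.1482 = -1.7786
  x_4 = -0.5827 - 0.05*-5.8271 = -0.2914
  y_4 = -0.1482 - 0.05*-1.7786 = -0.0593
Step 5: grad_x = 2*5*-0.2914 = -2.9136, grad_y = 2*6*-0.0593 = -0.7114
  x_5 = -0.2914 - 0.05*-2.9136 = -0.1457
  y_5 = -0.0593 - 0.05*-0.7114 = -0.0237
f(-0.1457, -0.0237) = 5*(-0.1457)^2 + 6*(-0.0237)^2 = 0.1095


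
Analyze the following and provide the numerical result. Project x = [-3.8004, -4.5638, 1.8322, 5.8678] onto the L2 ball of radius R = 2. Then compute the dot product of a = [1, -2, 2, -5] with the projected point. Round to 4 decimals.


Step 1: Compute ||x|| (intermediates to 6 decimals).
||x|| = sqrt((-3.8004)^2 + (-4.5638)^2 + 1.8322^2 + 5.8678^2) = 8.547476
Step 2: Project.
Since ||x|| > R, scale = R/||x|| = 2/8.547476 = 0.233987, proj(x) = scale * x
proj(x) = [-0.889244, -1.06787, 0.428711, 1.372989]
Step 3: Dot product.
a^T * proj(x) = 1*(-0.889244) - 2*(-1.06787) + 2*0.428711 - 5*1.372989 = -4.761


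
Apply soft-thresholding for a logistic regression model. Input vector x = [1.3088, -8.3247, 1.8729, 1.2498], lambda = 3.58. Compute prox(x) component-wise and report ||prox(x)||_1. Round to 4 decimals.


Soft-thresholding with lambda = 3.58:
prox(1.3088) = sign(1.3088)*max(|1.3088| - 3.58, 0) = 0.0
prox(-8.3247) = sign(-8.3247)*max(|-8.3247| - 3.58, 0) = -4.7447
prox(1.8729) = sign(1.8729)*max(|1.8729| - 3.58, 0) = 0.0
prox(1.2498) = sign(1.2498)*max(|1.2498| - 3.58, 0) = 0.0
prox(x) = [0.0, -4.7447, 0.0, 0.0]
||prox(x)||_1 = 0.0 + 4.7447 + 0.0 + 0.0 = 4.7447


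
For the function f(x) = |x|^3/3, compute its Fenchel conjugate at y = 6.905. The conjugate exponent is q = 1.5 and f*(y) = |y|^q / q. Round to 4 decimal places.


The conjugate exponent q satisfies 1/p + 1/q = 1.
p = 3, so q = 3/(3 - 1) = 1.5
|y|^q = 6.905^1.5 = 18.1445
f*(6.905) = 18.1445 / 1.5 = 12.0963


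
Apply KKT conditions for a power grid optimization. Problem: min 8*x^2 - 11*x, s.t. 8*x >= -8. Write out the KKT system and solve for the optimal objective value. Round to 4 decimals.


Step 1: Try lambda = 0 (constraint inactive).
Stationarity: 2*8*x - 11 = 0
x* = 11/(2*8) = 0.6875
Check constraint: 8*0.6875 = 5.5 >= -8 -- satisfied.
Step 2: Compute optimal value.
f(x*) = 8*0.6875^2 - 11*0.6875 = -3.7813


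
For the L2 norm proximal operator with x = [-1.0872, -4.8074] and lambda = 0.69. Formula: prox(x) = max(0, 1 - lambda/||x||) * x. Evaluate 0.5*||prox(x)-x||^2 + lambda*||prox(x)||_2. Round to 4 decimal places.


Step 1: Compute ||x||.
||x|| = 4.9288
Step 2: Compute scaling factor.
scale = max(0, 1 - 0.69/4.9288) = 0.86
Step 3: prox(x) = [-0.935, -4.1344]
||prox(x)|| = 4.2388
Step 4: Proximal objective.
0.5*||prox-x||^2 = 0.2381
lambda*||prox|| = 2.9248
Total = 3.1628


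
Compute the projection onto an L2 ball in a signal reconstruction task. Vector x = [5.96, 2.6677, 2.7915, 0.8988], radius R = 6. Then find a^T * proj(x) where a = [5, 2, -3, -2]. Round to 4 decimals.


Step 1: Compute ||x|| (intermediates to 6 decimals).
||x|| = sqrt(5.96^2 + 2.6677^2 + 2.7915^2 + 0.8988^2) = 7.15811
Step 2: Project.
Since ||x|| > R, scale = R/||x|| = 6/7.15811 = 0.83821, proj(x) = scale * x
proj(x) = [4.995732, 2.236093, 2.339863, 0.753383]
Step 3: Dot product.
a^T * proj(x) = 5*4.995732 + 2*2.236093 - 3*2.339863 - 2*0.753383 = 20.9245


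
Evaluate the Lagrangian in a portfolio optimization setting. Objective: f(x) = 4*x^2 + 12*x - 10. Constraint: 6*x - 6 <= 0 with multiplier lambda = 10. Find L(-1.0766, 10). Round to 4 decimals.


Step 1: Evaluate f(x).
f(-1.0766) = 4*(-1.0766)^2 + 12*(-1.0766) - 10 = -18.2829
Step 2: Evaluate g(x).
g(-1.0766) = 6*-1.0766 - 6 = -12.4596
Step 3: Compute Lagrangian.
L = -18.2829 + 10*-12.4596 = -142.8789


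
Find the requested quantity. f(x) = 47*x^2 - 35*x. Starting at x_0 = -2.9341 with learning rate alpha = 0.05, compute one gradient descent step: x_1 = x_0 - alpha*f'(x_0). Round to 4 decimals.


We compute the gradient at x_0 and apply the update.
f'(x) = 94*x - 35
f'(-2.9341) = 94*-2.9341 - 35 = -310.8054
x_1 = -2.9341 - 0.05*-310.8054 = 12.6062


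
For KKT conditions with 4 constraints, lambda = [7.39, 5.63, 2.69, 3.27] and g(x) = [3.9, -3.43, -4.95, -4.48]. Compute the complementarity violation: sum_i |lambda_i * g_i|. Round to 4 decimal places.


KKT complementary slackness check:
lambda_1 * g_1 = 7.39 * 3.9 = 28.821
lambda_2 * g_2 = 5.63 * -3.43 = -19.3109
lambda_3 * g_3 = 2.69 * -4.95 = -13.3155
lambda_4 * g_4 = 3.27 * -4.48 = -14.6496
Total violation = 28.821 + 19.3109 + 13.3155 + 14.6496 = 76.097


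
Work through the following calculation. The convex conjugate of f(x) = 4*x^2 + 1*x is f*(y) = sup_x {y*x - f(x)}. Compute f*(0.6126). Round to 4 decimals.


f*(y) = sup_x {y*x - a*x^2 - b*x} = sup_x {(y-b)*x - a*x^2}
FOC: (y - b) - 2a*x = 0 => x* = (y - b)/(2a)
x* = (0.6126 - 1)/(2*4) = -0.0484
f*(0.6126) = (y-b)^2/(4a) = (0.6126 - 1)^2/(4*4)
= 0.1501/16 = 0.0094


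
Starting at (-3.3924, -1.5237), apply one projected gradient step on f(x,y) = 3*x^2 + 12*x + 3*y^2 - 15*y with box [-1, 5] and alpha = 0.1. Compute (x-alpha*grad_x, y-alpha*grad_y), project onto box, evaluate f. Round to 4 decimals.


Step 1: Compute gradient at (-3.3924, -1.5237).
grad_x = 2*3*-3.3924 + 12 = -8.3544
grad_y = 2*3*-1.5237 - 15 = -24.1422
Step 2: Gradient step.
x_raw = -3.3924 - 0.1*-8.3544 = -2.557
y_raw = -1.5237 - 0.1*-24.1422 = 0.8905
Step 3: Project onto [-1, 5].
x_proj = clip(-2.557) = -1.0
y_proj = clip(0.8905) = 0.8905
Step 4: Evaluate f.
f(-1.0, 0.8905) = -19.9787


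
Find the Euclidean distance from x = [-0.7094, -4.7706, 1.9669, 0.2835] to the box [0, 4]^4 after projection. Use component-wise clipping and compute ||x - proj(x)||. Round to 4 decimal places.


Project each component onto [0, 4].
clip(-0.7094) = 0.0, clip(-4.7706) = 0.0, clip(1.9669) = 1.9669, clip(0.2835) = 0.2835
Projection = [0.0, 0.0, 1.9669, 0.2835]
Squared diffs: [0.5032, 22.7586, 0.0, 0.0]
Distance = sqrt(23.2618) = 4.8231


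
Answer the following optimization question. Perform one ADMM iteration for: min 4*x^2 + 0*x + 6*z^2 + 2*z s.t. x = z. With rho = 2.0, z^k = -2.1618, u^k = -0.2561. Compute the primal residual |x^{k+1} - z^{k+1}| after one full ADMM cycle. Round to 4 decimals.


ADMM iteration with rho = 2.0, z^k = -2.1618, u^k = -0.2561
Step 1: x-update.
Minimize 4*x^2 + 0*x + (2.0/2)*(x + 2.1618 - 0.2561)^2
FOC: (2*4 + 2.0)*x = 0 + 2.0*(-2.1618 + 0.2561)
x^{k+1} = -0.3811
Step 2: z-update.
Minimize 6*z^2 + 2*z + (2.0/2)*(-0.3811 - z - 0.2561)^2
FOC: (2*6 + 2.0)*z = -2 + 2.0*(-0.3811 - 0.2561)
z^{k+1} = -0.2339
Step 3: u-update.
u^{k+1} = -0.2561 - 0.3811 + 0.2339 = -0.4033
Step 4: Primal residual = |-0.3811 + 0.2339| = 0.1472


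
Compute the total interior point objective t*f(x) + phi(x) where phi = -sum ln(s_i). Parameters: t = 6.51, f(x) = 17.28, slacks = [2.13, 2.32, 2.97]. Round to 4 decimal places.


Step 1: Compute log-barrier.
ln values: [0.7561, 0.8416, 1.0886]
phi = -(0.7561 + 0.8416 + 1.0886) = -2.6863
Step 2: Compute augmented objective.
t*f(x) = 6.51*17.28 = 112.4928
Total = 112.4928 - 2.6863 = 109.8065


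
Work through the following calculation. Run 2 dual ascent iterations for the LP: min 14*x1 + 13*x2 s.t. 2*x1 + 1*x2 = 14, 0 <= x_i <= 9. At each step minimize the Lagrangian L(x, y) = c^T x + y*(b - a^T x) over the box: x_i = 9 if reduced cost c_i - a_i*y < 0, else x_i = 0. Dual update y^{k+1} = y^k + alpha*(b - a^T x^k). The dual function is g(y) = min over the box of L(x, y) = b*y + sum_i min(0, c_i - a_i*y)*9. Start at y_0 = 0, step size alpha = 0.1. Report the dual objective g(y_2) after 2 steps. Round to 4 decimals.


Dual ascent for LP: min 14*x1 + 13*x2, 2*x1 + 1*x2 = 14, 0 <= x_i <= 9
Step 1: y^k = 0.0, reduced costs: (14.0, 13.0)
  x^k = (0.0, 0.0), subgradient = b - a^T x = 14.0
  y^{k+1} = 0.0 + 0.1*14.0 = 1.4
Step 2: y^k = 1.4, reduced costs: (11.2, 11.6)
  x^k = (0.0, 0.0), subgradient = b - a^T x = 14.0
  y^{k+1} = 1.4 + 0.1*14.0 = 2.8
Dual objective at y_2 = 2.8: reduced costs (8.4, 10.2), box minimizer x = (0.0, 0.0)
g(y_2) = b*y + (c1 - a1*y)*x1 + (c2 - a2*y)*x2 = 14*2.8 + 8.4*0.0 + 10.2*0.0 = 39.2 + 0.0 + 0.0 = 39.2


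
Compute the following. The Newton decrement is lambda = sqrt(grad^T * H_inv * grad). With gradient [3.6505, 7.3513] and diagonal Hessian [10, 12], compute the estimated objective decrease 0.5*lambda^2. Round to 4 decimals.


Step 1: H is diagonal, so H^(-1) * g = [0.3651, 0.6126].
Step 2: g^T H^(-1) g = sum_i g_i^2 / H_ii
  = (3.6505)^2/10 + (7.3513)^2/12
  = 1.3326 + 4.5035 = 5.8361
Step 3: Objective decrease = 0.5 * g^T H^(-1) g = 2.918


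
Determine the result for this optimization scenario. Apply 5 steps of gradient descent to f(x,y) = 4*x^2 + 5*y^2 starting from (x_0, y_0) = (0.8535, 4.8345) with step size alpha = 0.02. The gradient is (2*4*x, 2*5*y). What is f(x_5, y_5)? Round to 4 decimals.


Gradient descent on f(x,y) = 4*x^2 + 5*y^2.
Starting point: (0.8535, 4.8345), alpha = 0.02
Step 1: grad_x = 2*4*0.8535 = 6.828, grad_y = 2*5*4.8345 = 48.345
  x_1 = 0.8535 - 0.02*6.828 = 0.7169
  y_1 = 4.8345 - 0.02*48.345 = 3.8676
Step 2: grad_x = 2*4*0.7169 = 5.7355, grad_y = 2*5*3.8676 = 38.676
  x_2 = 0.7169 - 0.02*5.7355 = 0.6022
  y_2 = 3.8676 - 0.02*38.676 = 3.0941
Step 3: grad_x = 2*4*0.6022 = 4.8178, grad_y = 2*5*3.0941 = 30.9408
  x_3 = 0.6022 - 0.02*4.8178 = 0.5059
  y_3 = 3.0941 - 0.02*30.9408 = 2.4753
Step 4: grad_x = 2*4*0.5059 = 4.047, grad_y = 2*5*2.4753 = 24.7526
  x_4 = 0.5059 - 0.02*4.047 = 0.4249
  y_4 = 2.4753 - 0.02*24.7526 = 1.9802
Step 5: grad_x = 2*4*0.4249 = 3.3995, grad_y = 2*5*1.9802 = 19.8021
  x_5 = 0.4249 - 0.02*3.3995 = 0.3569
  y_5 = 1.9802 - 0.02*19.8021 = 1.5842
f(0.3569, 1.5842) = 4*0.3569^2 + 5*1.5842^2 = 13.0576


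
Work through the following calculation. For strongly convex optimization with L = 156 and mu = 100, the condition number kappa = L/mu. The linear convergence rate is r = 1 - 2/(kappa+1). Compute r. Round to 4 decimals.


Step 1: Compute the condition number.
kappa = L/mu = 156/100 = 1.56
Step 2: Compute the convergence rate.
r = 1 - 2/(kappa + 1) = 1 - 2*mu/(L + mu) = (L - mu)/(L + mu) = 56/256 = 0.2188


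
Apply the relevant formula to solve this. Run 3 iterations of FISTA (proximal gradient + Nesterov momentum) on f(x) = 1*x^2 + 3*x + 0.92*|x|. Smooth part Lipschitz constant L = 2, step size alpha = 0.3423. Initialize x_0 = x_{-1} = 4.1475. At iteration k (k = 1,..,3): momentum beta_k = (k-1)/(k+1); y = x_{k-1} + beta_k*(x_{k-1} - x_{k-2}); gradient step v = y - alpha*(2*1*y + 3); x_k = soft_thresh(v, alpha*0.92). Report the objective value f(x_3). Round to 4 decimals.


FISTA on f(x) = 1*x^2 + 3*x + 0.92*|x|
L = 2, alpha = 0.3423
Iteration 1: beta = 0.0, y = 4.1475 + 0.0*(4.1475 - 4.1475) = 4.1475
  grad(y) = 11.295, v = y - alpha*grad = 0.2812
  prox(v) = soft_thresh(0.2812, 0.3149) = 0.0
Iteration 2: beta = 0.3333, y = 0.0 + 0.3333*(0.0 - 4.1475) = -1.3825
  grad(y) = 0.235, v = y - alpha*grad = -1.4629
  prox(v) = soft_thresh(-1.4629, 0.3149) = -1.148
Iteration 3: beta = 0.5, y = -1.148 + 0.5*(-1.148 - 0.0) = -1.722
  grad(y) = -0.4441, v = y - alpha*grad = -1.57
  prox(v) = soft_thresh(-1.57, 0.3149) = -1.2551
f(x_3) = 1*(-1.2551)^2 + 3*(-1.2551) + 0.92*|-1.2551| = -1.0353


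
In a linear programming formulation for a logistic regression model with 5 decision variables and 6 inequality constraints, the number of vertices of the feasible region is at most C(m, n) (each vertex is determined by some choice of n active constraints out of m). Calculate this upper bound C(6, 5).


Each vertex corresponds to some choice of n active constraints out of m, so the number of vertices is at most C(m, n) = m! / (n!(m-n)!).
m = 6, n = 5
Numerator: 6 * 5 * 4 * 3 * 2
Denominator: 5! = 120
C(6, 5) = 6


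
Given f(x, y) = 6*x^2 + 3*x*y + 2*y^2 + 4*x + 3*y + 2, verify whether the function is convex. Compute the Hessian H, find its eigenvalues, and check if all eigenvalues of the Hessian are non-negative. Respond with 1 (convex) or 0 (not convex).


The Hessian of f(x,y) = 6*x^2 + 3*x*y + 2*y^2 + 4*x + 3*y + 2 is:
H = [[12, 3], [3, 4]]
Trace = 12 + 4 = 16
Determinant = 12*4 - (3)^2 = 39
Discriminant = (16)^2 - 4*39 = 100.0
Eigenvalues: lambda_1 = 3.0, lambda_2 = 13.0
The function is convex.

1


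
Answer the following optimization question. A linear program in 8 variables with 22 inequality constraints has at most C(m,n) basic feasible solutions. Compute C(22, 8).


Each vertex corresponds to some choice of n active constraints out of m, so the number of vertices is at most C(m, n) = m! / (n!(m-n)!).
m = 22, n = 8
Numerator: 22 * 21 * 20 * 19 * 18 * 17 * 16 * 15
Denominator: 8! = 40320
C(22, 8) = 319770


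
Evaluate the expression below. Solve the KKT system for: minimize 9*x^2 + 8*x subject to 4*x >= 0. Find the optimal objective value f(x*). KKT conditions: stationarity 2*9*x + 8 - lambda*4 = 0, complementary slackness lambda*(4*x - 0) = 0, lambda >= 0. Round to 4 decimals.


Step 1: Try lambda = 0 (constraint inactive).
x_unc = -8/(2*9) = -0.4444
Check: 4*-0.4444 = -1.7776 < 0 -- violated!
Step 2: Constraint must be active: 4*x = 0
x* = 0/4 = 0.0
lambda = (2*9*0.0 + 8)/4 = 2.0
Step 3: Compute optimal value.
f(x*) = 9*0.0^2 + 8*0.0 = 0.0


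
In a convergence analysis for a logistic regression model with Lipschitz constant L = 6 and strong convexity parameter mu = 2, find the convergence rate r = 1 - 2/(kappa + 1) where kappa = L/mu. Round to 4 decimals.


Step 1: Compute the condition number.
kappa = L/mu = 6/2 = 3.0
Step 2: Compute the convergence rate.
r = 1 - 2/(kappa + 1) = 1 - 2*mu/(L + mu) = (L - mu)/(L + mu) = 4/8 = 0.5


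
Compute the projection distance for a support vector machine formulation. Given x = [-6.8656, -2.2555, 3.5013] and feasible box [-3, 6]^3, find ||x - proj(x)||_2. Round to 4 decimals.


Project each component onto [-3, 6].
clip(-6.8656) = -3.0, clip(-2.2555) = -2.2555, clip(3.5013) = 3.5013
Projection = [-3.0, -2.2555, 3.5013]
Squared diffs: [14.9429, 0.0, 0.0]
Distance = sqrt(14.9429) = 3.8656


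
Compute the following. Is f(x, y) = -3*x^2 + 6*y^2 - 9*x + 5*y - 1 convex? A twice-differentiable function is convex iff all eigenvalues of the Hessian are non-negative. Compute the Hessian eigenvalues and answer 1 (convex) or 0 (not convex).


The Hessian of f(x,y) = -3*x^2 + 6*y^2 - 9*x + 5*y - 1 is:
H = [[-6, 0], [0, 12]]
Trace = -6 + 12 = 6
Determinant = -6*12 - (0)^2 = -72
Discriminant = (6)^2 - 4*-72 = 324.0
Eigenvalues: lambda_1 = -6.0, lambda_2 = 12.0
The function is not convex.

0


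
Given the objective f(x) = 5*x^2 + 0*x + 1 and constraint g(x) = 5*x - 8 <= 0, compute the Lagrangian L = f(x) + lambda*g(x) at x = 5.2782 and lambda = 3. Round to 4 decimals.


Step 1: Evaluate f(x).
f(5.2782) = 5*5.2782^2 + 0*5.2782 + 1 = 140.297
Step 2: Evaluate g(x).
g(5.2782) = 5*5.2782 - 8 = 18.391
Step 3: Compute Lagrangian.
L = 140.297 + 3*18.391 = 195.47


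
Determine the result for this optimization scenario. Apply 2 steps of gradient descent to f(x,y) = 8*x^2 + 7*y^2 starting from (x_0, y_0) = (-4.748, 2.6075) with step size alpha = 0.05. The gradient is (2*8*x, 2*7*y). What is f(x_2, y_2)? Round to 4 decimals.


Gradient descent on f(x,y) = 8*x^2 + 7*y^2.
Starting point: (-4.748, 2.6075), alpha = 0.05
Step 1: grad_x = 2*8*-4.748 = -75.968, grad_y = 2*7*2.6075 = 36.505
  x_1 = -4.748 - 0.05*-75.968 = -0.9496
  y_1 = 2.6075 - 0.05*36.505 = 0.7823
Step 2: grad_x = 2*8*-0.9496 = -15.1936, grad_y = 2*7*0.7823 = 10.9515
  x_2 = -0.9496 - 0.05*-15.1936 = -0.1899
  y_2 = 0.7823 - 0.05*10.9515 = 0.2347
f(-0.1899, 0.2347) = 8*(-0.1899)^2 + 7*0.2347^2 = 0.6741


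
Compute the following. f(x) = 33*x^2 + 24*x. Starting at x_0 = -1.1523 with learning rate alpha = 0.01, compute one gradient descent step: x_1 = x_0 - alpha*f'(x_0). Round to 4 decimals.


We compute the gradient at x_0 and apply the update.
f'(x) = 66*x + 24
f'(-1.1523) = 66*-1.1523 + 24 = -52.0518
x_1 = -1.1523 - 0.01*-52.0518 = -0.6318


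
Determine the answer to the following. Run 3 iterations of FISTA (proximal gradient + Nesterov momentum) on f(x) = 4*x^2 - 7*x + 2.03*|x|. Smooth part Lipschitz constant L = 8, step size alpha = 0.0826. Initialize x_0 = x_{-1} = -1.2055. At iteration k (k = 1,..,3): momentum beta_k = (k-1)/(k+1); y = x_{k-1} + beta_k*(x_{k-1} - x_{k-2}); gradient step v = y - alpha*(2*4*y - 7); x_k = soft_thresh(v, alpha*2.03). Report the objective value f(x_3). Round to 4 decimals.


FISTA on f(x) = 4*x^2 - 7*x + 2.03*|x|
L = 8, alpha = 0.0826
Iteration 1: beta = 0.0, y = -1.2055 + 0.0*(-1.2055 + 1.2055) = -1.2055
  grad(y) = -16.644, v = y - alpha*grad = 0.1693
  prox(v) = soft_thresh(0.1693, 0.1677) = 0.0016
Iteration 2: beta = 0.3333, y = 0.0016 + 0.3333*(0.0016 + 1.2055) = 0.404
  grad(y) = -3.7681, v = y - alpha*grad = 0.7152
  prox(v) = soft_thresh(0.7152, 0.1677) = 0.5476
Iteration 3: beta = 0.5, y = 0.5476 + 0.5*(0.5476 - 0.0016) = 0.8205
  grad(y) = -0.4358, v = y - alpha*grad = 0.8565
  prox(v) = soft_thresh(0.8565, 0.1677) = 0.6888
f(x_3) = 4*0.6888^2 - 7*0.6888 + 2.03*|0.6888| = -1.5255


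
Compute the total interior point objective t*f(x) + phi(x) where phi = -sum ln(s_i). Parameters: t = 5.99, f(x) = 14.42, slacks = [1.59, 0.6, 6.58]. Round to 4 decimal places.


Step 1: Compute log-barrier.
ln values: [0.4637, -0.5108, 1.884]
phi = -(0.4637 - 0.5108 + 1.884) = -1.8369
Step 2: Compute augmented objective.
t*f(x) = 5.99*14.42 = 86.3758
Total = 86.3758 - 1.8369 = 84.5389


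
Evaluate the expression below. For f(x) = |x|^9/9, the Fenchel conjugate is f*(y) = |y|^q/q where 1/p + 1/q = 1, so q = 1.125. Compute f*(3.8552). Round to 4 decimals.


The conjugate exponent q satisfies 1/p + 1/q = 1.
p = 9, so q = 9/(9 - 1) = 1.125
|y|^q = 3.8552^1.125 = 4.5635
f*(3.8552) = 4.5635 / 1.125 = 4.0565


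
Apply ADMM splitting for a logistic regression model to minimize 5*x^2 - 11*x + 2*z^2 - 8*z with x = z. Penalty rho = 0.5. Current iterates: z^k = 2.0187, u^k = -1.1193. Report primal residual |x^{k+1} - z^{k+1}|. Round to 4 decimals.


ADMM iteration with rho = 0.5, z^k = 2.0187, u^k = -1.1193
Step 1: x-update.
Minimize 5*x^2 - 11*x + (0.5/2)*(x - 2.0187 - 1.1193)^2
FOC: (2*5 + 0.5)*x = 11 + 0.5*(2.0187 + 1.1193)
x^{k+1} = 1.197
Step 2: z-update.
Minimize 2*z^2 - 8*z + (0.5/2)*(1.197 - z - 1.1193)^2
FOC: (2*2 + 0.5)*z = 8 + 0.5*(1.197 - 1.1193)
z^{k+1} = 1.7864
Step 3: u-update.
u^{k+1} = -1.1193 + 1.197 - 1.7864 = -1.7087
Step 4: Primal residual = |1.197 - 1.7864| = 0.5894


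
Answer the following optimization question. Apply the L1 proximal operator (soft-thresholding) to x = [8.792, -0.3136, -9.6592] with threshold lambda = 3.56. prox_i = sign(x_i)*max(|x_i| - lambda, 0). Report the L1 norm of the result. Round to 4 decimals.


Soft-thresholding with lambda = 3.56:
prox(8.792) = sign(8.792)*max(|8.792| - 3.56, 0) = 5.232
prox(-0.3136) = sign(-0.3136)*max(|-0.3136| - 3.56, 0) = 0.0
prox(-9.6592) = sign(-9.6592)*max(|-9.6592| - 3.56, 0) = -6.0992
prox(x) = [5.232, 0.0, -6.0992]
||prox(x)||_1 = 5.232 + 0.0 + 6.0992 = 11.3312


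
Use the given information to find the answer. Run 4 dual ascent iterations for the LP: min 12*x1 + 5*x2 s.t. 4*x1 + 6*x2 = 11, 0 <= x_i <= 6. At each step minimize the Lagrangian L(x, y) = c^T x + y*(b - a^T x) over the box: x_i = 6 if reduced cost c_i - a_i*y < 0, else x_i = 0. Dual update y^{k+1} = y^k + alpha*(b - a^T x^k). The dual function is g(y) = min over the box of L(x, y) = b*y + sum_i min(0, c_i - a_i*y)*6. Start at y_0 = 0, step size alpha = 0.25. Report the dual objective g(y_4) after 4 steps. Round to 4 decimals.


Dual ascent for LP: min 12*x1 + 5*x2, 4*x1 + 6*x2 = 11, 0 <= x_i <= 6
Step 1: y^k = 0.0, reduced costs: (12.0, 5.0)
  x^k = (0.0, 0.0), subgradient = b - a^T x = 11.0
  y^{k+1} = 0.0 + 0.25*11.0 = 2.75
Step 2: y^k = 2.75, reduced costs: (1.0, -11.5)
  x^k = (0.0, 6.0), subgradient = b - a^T x = -25.0
  y^{k+1} = 2.75 + 0.25*-25.0 = -3.5
Step 3: y^k = -3.5, reduced costs: (26.0, 26.0)
  x^k = (0.0, 0.0), subgradient = b - a^T x = 11.0
  y^{k+1} = -3.5 + 0.25*11.0 = -0.75
Step 4: y^k = -0.75, reduced costs: (15.0, 9.5)
  x^k = (0.0, 0.0), subgradient = b - a^T x = 11.0
  y^{k+1} = -0.75 + 0.25*11.0 = 2.0
Dual objective at y_4 = 2.0: reduced costs (4.0, -7.0), box minimizer x = (0.0, 6.0)
g(y_4) = b*y + (c1 - a1*y)*x1 + (c2 - a2*y)*x2 = 11*2.0 + 4.0*0.0 + (-7.0)*6.0 = 22.0 + 0.0 - 42.0 = -20.0
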